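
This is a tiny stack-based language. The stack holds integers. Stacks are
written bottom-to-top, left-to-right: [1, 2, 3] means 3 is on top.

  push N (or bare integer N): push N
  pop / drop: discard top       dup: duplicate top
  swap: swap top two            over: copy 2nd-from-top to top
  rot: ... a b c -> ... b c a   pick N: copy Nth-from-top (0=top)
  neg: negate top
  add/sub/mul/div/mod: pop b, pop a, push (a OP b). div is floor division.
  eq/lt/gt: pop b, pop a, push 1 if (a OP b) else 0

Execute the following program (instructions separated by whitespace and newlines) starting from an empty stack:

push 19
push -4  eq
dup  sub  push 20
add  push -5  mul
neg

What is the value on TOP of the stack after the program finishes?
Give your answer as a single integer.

Answer: 100

Derivation:
After 'push 19': [19]
After 'push -4': [19, -4]
After 'eq': [0]
After 'dup': [0, 0]
After 'sub': [0]
After 'push 20': [0, 20]
After 'add': [20]
After 'push -5': [20, -5]
After 'mul': [-100]
After 'neg': [100]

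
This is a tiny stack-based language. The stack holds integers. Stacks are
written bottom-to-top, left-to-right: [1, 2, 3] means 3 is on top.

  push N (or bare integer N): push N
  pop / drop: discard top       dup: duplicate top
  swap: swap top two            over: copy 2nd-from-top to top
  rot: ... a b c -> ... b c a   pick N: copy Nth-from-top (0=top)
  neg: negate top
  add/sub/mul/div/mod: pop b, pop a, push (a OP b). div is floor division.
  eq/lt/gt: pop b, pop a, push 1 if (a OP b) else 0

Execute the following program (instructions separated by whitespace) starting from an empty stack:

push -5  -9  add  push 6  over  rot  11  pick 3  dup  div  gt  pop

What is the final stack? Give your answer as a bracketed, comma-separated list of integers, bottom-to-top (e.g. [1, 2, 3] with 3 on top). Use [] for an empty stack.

After 'push -5': [-5]
After 'push -9': [-5, -9]
After 'add': [-14]
After 'push 6': [-14, 6]
After 'over': [-14, 6, -14]
After 'rot': [6, -14, -14]
After 'push 11': [6, -14, -14, 11]
After 'pick 3': [6, -14, -14, 11, 6]
After 'dup': [6, -14, -14, 11, 6, 6]
After 'div': [6, -14, -14, 11, 1]
After 'gt': [6, -14, -14, 1]
After 'pop': [6, -14, -14]

Answer: [6, -14, -14]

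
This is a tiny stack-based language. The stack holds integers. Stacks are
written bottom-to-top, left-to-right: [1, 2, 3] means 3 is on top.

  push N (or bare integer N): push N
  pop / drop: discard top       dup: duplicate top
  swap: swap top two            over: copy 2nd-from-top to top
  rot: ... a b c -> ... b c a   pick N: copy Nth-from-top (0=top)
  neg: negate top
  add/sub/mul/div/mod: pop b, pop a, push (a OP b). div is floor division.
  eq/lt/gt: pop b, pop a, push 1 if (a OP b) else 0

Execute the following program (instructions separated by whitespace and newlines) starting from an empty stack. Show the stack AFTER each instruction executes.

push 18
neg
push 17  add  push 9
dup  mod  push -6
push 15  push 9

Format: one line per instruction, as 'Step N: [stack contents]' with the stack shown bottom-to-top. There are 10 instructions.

Step 1: [18]
Step 2: [-18]
Step 3: [-18, 17]
Step 4: [-1]
Step 5: [-1, 9]
Step 6: [-1, 9, 9]
Step 7: [-1, 0]
Step 8: [-1, 0, -6]
Step 9: [-1, 0, -6, 15]
Step 10: [-1, 0, -6, 15, 9]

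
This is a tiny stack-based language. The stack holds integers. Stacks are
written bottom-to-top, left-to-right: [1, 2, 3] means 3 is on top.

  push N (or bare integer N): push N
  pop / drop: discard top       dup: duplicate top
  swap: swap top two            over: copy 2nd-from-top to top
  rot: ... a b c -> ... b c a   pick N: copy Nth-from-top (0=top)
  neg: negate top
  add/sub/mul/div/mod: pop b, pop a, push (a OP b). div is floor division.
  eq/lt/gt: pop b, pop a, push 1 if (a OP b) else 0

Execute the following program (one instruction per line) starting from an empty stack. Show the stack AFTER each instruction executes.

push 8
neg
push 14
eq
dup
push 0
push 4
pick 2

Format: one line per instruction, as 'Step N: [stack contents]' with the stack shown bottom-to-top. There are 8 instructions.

Step 1: [8]
Step 2: [-8]
Step 3: [-8, 14]
Step 4: [0]
Step 5: [0, 0]
Step 6: [0, 0, 0]
Step 7: [0, 0, 0, 4]
Step 8: [0, 0, 0, 4, 0]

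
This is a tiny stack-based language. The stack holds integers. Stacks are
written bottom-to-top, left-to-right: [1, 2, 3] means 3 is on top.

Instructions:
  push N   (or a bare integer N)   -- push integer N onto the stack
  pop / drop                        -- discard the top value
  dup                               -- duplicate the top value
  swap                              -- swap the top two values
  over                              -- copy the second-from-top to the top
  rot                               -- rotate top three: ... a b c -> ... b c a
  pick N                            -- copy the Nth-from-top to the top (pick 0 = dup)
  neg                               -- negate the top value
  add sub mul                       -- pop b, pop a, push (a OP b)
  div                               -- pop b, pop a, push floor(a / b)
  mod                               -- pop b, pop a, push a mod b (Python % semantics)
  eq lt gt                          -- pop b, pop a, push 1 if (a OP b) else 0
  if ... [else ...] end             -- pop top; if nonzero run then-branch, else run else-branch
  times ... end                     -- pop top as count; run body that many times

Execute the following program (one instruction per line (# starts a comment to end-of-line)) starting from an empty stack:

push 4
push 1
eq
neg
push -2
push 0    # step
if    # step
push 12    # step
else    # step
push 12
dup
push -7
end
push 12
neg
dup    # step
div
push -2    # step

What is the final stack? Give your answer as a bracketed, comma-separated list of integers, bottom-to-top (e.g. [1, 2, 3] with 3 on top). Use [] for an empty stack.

After 'push 4': [4]
After 'push 1': [4, 1]
After 'eq': [0]
After 'neg': [0]
After 'push -2': [0, -2]
After 'push 0': [0, -2, 0]
After 'if': [0, -2]
After 'push 12': [0, -2, 12]
After 'dup': [0, -2, 12, 12]
After 'push -7': [0, -2, 12, 12, -7]
After 'push 12': [0, -2, 12, 12, -7, 12]
After 'neg': [0, -2, 12, 12, -7, -12]
After 'dup': [0, -2, 12, 12, -7, -12, -12]
After 'div': [0, -2, 12, 12, -7, 1]
After 'push -2': [0, -2, 12, 12, -7, 1, -2]

Answer: [0, -2, 12, 12, -7, 1, -2]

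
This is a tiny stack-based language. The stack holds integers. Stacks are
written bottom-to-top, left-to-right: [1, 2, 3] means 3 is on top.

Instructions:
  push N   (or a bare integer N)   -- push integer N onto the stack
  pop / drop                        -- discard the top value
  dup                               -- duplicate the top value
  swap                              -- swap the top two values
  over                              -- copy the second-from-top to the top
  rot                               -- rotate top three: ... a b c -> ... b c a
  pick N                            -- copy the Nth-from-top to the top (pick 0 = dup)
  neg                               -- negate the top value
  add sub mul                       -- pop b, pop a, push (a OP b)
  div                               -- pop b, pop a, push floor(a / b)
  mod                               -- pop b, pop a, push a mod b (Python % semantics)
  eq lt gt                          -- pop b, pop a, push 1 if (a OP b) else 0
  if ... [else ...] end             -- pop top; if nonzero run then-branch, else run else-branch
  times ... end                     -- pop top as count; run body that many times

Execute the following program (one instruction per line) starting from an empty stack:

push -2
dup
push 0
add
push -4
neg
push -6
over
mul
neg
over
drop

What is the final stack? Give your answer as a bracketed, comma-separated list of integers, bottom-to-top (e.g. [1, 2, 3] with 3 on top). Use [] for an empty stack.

Answer: [-2, -2, 4, 24]

Derivation:
After 'push -2': [-2]
After 'dup': [-2, -2]
After 'push 0': [-2, -2, 0]
After 'add': [-2, -2]
After 'push -4': [-2, -2, -4]
After 'neg': [-2, -2, 4]
After 'push -6': [-2, -2, 4, -6]
After 'over': [-2, -2, 4, -6, 4]
After 'mul': [-2, -2, 4, -24]
After 'neg': [-2, -2, 4, 24]
After 'over': [-2, -2, 4, 24, 4]
After 'drop': [-2, -2, 4, 24]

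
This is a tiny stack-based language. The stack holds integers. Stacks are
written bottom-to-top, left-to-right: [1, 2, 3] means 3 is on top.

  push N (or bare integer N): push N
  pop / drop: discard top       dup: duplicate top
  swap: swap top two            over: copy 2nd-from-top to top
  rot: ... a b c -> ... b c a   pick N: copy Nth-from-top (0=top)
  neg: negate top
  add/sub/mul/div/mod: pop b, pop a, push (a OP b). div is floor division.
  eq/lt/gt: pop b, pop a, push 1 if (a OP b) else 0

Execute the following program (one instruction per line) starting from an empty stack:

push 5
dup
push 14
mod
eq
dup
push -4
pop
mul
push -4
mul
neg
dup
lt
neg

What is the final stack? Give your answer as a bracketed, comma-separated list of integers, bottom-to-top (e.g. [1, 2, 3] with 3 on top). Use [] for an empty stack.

After 'push 5': [5]
After 'dup': [5, 5]
After 'push 14': [5, 5, 14]
After 'mod': [5, 5]
After 'eq': [1]
After 'dup': [1, 1]
After 'push -4': [1, 1, -4]
After 'pop': [1, 1]
After 'mul': [1]
After 'push -4': [1, -4]
After 'mul': [-4]
After 'neg': [4]
After 'dup': [4, 4]
After 'lt': [0]
After 'neg': [0]

Answer: [0]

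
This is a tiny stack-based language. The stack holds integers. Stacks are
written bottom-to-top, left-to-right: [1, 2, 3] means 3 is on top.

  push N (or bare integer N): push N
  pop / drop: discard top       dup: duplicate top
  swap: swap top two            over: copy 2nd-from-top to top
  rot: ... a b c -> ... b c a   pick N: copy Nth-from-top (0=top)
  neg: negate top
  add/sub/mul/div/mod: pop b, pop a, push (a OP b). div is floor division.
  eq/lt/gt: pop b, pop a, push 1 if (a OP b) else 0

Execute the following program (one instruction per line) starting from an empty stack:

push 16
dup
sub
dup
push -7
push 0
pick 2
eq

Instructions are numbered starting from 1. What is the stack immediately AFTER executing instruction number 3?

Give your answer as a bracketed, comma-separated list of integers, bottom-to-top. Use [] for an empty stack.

Answer: [0]

Derivation:
Step 1 ('push 16'): [16]
Step 2 ('dup'): [16, 16]
Step 3 ('sub'): [0]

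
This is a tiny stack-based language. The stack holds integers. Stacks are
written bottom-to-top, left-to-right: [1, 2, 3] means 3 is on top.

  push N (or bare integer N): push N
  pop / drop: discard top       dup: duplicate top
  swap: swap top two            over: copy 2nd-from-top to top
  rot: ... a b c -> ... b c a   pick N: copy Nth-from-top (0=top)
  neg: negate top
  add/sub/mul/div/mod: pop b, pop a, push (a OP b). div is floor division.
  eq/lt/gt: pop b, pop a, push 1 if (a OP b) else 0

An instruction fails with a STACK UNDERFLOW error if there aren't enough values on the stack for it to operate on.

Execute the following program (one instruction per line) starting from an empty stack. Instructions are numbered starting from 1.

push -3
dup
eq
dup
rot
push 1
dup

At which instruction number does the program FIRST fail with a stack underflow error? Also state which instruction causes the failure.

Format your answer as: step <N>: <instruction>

Step 1 ('push -3'): stack = [-3], depth = 1
Step 2 ('dup'): stack = [-3, -3], depth = 2
Step 3 ('eq'): stack = [1], depth = 1
Step 4 ('dup'): stack = [1, 1], depth = 2
Step 5 ('rot'): needs 3 value(s) but depth is 2 — STACK UNDERFLOW

Answer: step 5: rot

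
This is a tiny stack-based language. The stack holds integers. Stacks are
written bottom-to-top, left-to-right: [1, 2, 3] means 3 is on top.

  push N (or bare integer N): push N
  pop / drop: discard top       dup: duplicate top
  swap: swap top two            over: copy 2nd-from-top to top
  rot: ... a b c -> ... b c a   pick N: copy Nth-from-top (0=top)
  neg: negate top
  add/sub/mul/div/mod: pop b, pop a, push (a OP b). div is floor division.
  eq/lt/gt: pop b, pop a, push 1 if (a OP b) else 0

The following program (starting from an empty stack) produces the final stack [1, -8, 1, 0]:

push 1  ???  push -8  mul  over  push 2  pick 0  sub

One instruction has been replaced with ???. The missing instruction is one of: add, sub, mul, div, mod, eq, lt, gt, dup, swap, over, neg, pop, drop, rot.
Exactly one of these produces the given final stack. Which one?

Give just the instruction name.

Stack before ???: [1]
Stack after ???:  [1, 1]
The instruction that transforms [1] -> [1, 1] is: dup

Answer: dup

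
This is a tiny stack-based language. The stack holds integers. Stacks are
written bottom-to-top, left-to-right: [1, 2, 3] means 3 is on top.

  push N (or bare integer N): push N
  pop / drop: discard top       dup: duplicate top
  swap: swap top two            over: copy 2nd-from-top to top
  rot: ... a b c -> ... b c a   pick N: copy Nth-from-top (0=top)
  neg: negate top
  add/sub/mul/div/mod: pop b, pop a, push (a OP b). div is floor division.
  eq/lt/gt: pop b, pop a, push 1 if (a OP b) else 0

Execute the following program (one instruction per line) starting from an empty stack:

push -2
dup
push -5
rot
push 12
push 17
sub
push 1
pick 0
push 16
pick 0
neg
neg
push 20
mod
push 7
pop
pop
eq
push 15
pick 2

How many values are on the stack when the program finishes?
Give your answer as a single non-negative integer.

Answer: 8

Derivation:
After 'push -2': stack = [-2] (depth 1)
After 'dup': stack = [-2, -2] (depth 2)
After 'push -5': stack = [-2, -2, -5] (depth 3)
After 'rot': stack = [-2, -5, -2] (depth 3)
After 'push 12': stack = [-2, -5, -2, 12] (depth 4)
After 'push 17': stack = [-2, -5, -2, 12, 17] (depth 5)
After 'sub': stack = [-2, -5, -2, -5] (depth 4)
After 'push 1': stack = [-2, -5, -2, -5, 1] (depth 5)
After 'pick 0': stack = [-2, -5, -2, -5, 1, 1] (depth 6)
After 'push 16': stack = [-2, -5, -2, -5, 1, 1, 16] (depth 7)
  ...
After 'neg': stack = [-2, -5, -2, -5, 1, 1, 16, -16] (depth 8)
After 'neg': stack = [-2, -5, -2, -5, 1, 1, 16, 16] (depth 8)
After 'push 20': stack = [-2, -5, -2, -5, 1, 1, 16, 16, 20] (depth 9)
After 'mod': stack = [-2, -5, -2, -5, 1, 1, 16, 16] (depth 8)
After 'push 7': stack = [-2, -5, -2, -5, 1, 1, 16, 16, 7] (depth 9)
After 'pop': stack = [-2, -5, -2, -5, 1, 1, 16, 16] (depth 8)
After 'pop': stack = [-2, -5, -2, -5, 1, 1, 16] (depth 7)
After 'eq': stack = [-2, -5, -2, -5, 1, 0] (depth 6)
After 'push 15': stack = [-2, -5, -2, -5, 1, 0, 15] (depth 7)
After 'pick 2': stack = [-2, -5, -2, -5, 1, 0, 15, 1] (depth 8)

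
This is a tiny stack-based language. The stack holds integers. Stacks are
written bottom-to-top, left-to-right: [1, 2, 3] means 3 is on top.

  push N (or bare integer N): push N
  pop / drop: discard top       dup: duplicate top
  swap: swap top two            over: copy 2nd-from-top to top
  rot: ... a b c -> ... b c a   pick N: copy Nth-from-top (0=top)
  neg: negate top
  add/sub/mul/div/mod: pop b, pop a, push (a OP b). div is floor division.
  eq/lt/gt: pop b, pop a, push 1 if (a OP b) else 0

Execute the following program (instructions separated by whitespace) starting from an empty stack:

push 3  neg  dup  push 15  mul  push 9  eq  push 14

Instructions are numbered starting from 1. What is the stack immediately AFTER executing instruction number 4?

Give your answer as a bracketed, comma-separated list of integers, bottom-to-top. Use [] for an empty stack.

Answer: [-3, -3, 15]

Derivation:
Step 1 ('push 3'): [3]
Step 2 ('neg'): [-3]
Step 3 ('dup'): [-3, -3]
Step 4 ('push 15'): [-3, -3, 15]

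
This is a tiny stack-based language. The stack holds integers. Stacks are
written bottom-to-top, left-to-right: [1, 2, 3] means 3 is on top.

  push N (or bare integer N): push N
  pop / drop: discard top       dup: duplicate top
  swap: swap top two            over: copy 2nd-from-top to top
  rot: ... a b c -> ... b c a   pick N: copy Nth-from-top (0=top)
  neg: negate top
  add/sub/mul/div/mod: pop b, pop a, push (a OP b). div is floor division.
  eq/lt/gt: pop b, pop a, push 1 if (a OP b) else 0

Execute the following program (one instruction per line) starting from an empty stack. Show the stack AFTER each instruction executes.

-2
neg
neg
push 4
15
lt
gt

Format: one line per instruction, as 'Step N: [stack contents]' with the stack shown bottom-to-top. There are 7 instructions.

Step 1: [-2]
Step 2: [2]
Step 3: [-2]
Step 4: [-2, 4]
Step 5: [-2, 4, 15]
Step 6: [-2, 1]
Step 7: [0]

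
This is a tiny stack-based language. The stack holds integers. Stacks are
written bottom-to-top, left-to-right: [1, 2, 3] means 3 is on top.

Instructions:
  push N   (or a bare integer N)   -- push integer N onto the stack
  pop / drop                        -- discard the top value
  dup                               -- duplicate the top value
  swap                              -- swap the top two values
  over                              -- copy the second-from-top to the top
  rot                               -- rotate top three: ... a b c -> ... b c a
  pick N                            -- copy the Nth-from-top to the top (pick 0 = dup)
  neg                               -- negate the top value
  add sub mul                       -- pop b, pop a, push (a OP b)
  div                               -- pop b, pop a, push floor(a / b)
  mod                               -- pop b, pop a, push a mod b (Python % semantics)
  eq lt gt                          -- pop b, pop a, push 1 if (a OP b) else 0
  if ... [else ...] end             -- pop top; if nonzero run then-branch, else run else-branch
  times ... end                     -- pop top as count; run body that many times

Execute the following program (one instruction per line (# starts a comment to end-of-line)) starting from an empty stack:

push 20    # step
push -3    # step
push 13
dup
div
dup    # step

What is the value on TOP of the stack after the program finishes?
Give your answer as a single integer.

After 'push 20': [20]
After 'push -3': [20, -3]
After 'push 13': [20, -3, 13]
After 'dup': [20, -3, 13, 13]
After 'div': [20, -3, 1]
After 'dup': [20, -3, 1, 1]

Answer: 1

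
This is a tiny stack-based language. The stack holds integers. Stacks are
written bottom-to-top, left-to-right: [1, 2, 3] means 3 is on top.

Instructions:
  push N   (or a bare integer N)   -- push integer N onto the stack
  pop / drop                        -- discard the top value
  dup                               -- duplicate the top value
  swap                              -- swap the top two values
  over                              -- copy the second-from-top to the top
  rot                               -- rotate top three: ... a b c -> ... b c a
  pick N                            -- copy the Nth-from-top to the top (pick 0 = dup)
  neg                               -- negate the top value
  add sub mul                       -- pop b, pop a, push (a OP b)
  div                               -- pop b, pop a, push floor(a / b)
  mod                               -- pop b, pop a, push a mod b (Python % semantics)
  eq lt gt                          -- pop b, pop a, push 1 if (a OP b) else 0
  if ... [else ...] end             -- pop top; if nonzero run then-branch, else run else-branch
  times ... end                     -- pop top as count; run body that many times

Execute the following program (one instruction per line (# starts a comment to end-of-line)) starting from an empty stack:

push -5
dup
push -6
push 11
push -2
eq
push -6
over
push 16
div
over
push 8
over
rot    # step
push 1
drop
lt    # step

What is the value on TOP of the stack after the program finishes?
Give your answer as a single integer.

After 'push -5': [-5]
After 'dup': [-5, -5]
After 'push -6': [-5, -5, -6]
After 'push 11': [-5, -5, -6, 11]
After 'push -2': [-5, -5, -6, 11, -2]
After 'eq': [-5, -5, -6, 0]
After 'push -6': [-5, -5, -6, 0, -6]
After 'over': [-5, -5, -6, 0, -6, 0]
After 'push 16': [-5, -5, -6, 0, -6, 0, 16]
After 'div': [-5, -5, -6, 0, -6, 0]
After 'over': [-5, -5, -6, 0, -6, 0, -6]
After 'push 8': [-5, -5, -6, 0, -6, 0, -6, 8]
After 'over': [-5, -5, -6, 0, -6, 0, -6, 8, -6]
After 'rot': [-5, -5, -6, 0, -6, 0, 8, -6, -6]
After 'push 1': [-5, -5, -6, 0, -6, 0, 8, -6, -6, 1]
After 'drop': [-5, -5, -6, 0, -6, 0, 8, -6, -6]
After 'lt': [-5, -5, -6, 0, -6, 0, 8, 0]

Answer: 0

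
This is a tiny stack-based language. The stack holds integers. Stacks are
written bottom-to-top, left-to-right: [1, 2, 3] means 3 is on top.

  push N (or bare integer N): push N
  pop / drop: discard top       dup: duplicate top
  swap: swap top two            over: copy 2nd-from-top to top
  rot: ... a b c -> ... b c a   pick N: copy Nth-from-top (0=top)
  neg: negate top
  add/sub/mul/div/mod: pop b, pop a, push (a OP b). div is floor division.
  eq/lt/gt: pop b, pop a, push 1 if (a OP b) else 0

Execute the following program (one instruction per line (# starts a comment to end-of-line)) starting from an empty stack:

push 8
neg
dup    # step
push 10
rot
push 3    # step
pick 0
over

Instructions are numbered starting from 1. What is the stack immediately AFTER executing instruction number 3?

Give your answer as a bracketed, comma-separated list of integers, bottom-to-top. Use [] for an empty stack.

Step 1 ('push 8'): [8]
Step 2 ('neg'): [-8]
Step 3 ('dup'): [-8, -8]

Answer: [-8, -8]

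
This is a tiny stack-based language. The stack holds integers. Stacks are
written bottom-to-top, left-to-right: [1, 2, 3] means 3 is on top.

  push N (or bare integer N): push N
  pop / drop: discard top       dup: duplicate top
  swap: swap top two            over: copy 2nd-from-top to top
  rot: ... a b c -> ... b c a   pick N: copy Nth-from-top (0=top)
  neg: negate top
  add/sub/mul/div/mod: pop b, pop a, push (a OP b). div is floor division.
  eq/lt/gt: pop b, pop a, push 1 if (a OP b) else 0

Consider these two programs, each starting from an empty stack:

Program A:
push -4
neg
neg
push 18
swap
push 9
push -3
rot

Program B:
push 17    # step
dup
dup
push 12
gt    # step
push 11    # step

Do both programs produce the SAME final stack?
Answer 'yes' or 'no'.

Answer: no

Derivation:
Program A trace:
  After 'push -4': [-4]
  After 'neg': [4]
  After 'neg': [-4]
  After 'push 18': [-4, 18]
  After 'swap': [18, -4]
  After 'push 9': [18, -4, 9]
  After 'push -3': [18, -4, 9, -3]
  After 'rot': [18, 9, -3, -4]
Program A final stack: [18, 9, -3, -4]

Program B trace:
  After 'push 17': [17]
  After 'dup': [17, 17]
  After 'dup': [17, 17, 17]
  After 'push 12': [17, 17, 17, 12]
  After 'gt': [17, 17, 1]
  After 'push 11': [17, 17, 1, 11]
Program B final stack: [17, 17, 1, 11]
Same: no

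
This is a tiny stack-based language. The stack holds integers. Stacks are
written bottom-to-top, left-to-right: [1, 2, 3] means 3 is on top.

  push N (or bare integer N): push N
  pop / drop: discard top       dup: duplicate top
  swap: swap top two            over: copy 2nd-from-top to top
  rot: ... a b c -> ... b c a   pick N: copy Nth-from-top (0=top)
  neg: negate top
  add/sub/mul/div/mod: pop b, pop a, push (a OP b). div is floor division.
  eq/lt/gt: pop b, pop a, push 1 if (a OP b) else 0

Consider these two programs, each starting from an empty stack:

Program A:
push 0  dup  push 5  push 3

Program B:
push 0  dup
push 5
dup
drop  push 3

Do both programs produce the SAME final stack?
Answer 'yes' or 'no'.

Answer: yes

Derivation:
Program A trace:
  After 'push 0': [0]
  After 'dup': [0, 0]
  After 'push 5': [0, 0, 5]
  After 'push 3': [0, 0, 5, 3]
Program A final stack: [0, 0, 5, 3]

Program B trace:
  After 'push 0': [0]
  After 'dup': [0, 0]
  After 'push 5': [0, 0, 5]
  After 'dup': [0, 0, 5, 5]
  After 'drop': [0, 0, 5]
  After 'push 3': [0, 0, 5, 3]
Program B final stack: [0, 0, 5, 3]
Same: yes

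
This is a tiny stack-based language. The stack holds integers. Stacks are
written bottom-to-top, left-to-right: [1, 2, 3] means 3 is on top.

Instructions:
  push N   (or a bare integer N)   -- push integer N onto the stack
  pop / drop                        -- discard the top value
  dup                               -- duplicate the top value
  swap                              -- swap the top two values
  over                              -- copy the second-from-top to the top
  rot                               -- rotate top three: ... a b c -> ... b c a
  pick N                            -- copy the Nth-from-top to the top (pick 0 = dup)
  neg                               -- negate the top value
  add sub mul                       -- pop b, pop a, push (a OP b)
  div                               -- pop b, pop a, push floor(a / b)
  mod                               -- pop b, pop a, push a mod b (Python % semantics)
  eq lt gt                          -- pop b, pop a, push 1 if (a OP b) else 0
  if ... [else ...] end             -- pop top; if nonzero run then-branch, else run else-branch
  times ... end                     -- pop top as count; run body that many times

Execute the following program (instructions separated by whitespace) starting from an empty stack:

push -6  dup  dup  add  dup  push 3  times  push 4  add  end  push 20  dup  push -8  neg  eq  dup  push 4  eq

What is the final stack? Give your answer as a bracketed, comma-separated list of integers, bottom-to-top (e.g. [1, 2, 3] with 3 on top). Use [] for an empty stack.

Answer: [-6, -12, 0, 20, 0, 0]

Derivation:
After 'push -6': [-6]
After 'dup': [-6, -6]
After 'dup': [-6, -6, -6]
After 'add': [-6, -12]
After 'dup': [-6, -12, -12]
After 'push 3': [-6, -12, -12, 3]
After 'times': [-6, -12, -12]
After 'push 4': [-6, -12, -12, 4]
After 'add': [-6, -12, -8]
After 'push 4': [-6, -12, -8, 4]
After 'add': [-6, -12, -4]
After 'push 4': [-6, -12, -4, 4]
After 'add': [-6, -12, 0]
After 'push 20': [-6, -12, 0, 20]
After 'dup': [-6, -12, 0, 20, 20]
After 'push -8': [-6, -12, 0, 20, 20, -8]
After 'neg': [-6, -12, 0, 20, 20, 8]
After 'eq': [-6, -12, 0, 20, 0]
After 'dup': [-6, -12, 0, 20, 0, 0]
After 'push 4': [-6, -12, 0, 20, 0, 0, 4]
After 'eq': [-6, -12, 0, 20, 0, 0]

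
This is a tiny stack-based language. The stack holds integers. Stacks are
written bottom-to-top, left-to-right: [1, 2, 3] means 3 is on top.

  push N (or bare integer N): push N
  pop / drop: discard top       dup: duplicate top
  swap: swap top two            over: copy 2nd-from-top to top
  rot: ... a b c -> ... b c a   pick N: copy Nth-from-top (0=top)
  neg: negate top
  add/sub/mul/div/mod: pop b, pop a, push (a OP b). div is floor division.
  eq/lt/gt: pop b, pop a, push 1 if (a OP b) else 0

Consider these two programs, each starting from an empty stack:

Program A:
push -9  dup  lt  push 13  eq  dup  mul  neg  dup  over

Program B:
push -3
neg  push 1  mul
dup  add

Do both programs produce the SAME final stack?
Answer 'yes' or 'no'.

Program A trace:
  After 'push -9': [-9]
  After 'dup': [-9, -9]
  After 'lt': [0]
  After 'push 13': [0, 13]
  After 'eq': [0]
  After 'dup': [0, 0]
  After 'mul': [0]
  After 'neg': [0]
  After 'dup': [0, 0]
  After 'over': [0, 0, 0]
Program A final stack: [0, 0, 0]

Program B trace:
  After 'push -3': [-3]
  After 'neg': [3]
  After 'push 1': [3, 1]
  After 'mul': [3]
  After 'dup': [3, 3]
  After 'add': [6]
Program B final stack: [6]
Same: no

Answer: no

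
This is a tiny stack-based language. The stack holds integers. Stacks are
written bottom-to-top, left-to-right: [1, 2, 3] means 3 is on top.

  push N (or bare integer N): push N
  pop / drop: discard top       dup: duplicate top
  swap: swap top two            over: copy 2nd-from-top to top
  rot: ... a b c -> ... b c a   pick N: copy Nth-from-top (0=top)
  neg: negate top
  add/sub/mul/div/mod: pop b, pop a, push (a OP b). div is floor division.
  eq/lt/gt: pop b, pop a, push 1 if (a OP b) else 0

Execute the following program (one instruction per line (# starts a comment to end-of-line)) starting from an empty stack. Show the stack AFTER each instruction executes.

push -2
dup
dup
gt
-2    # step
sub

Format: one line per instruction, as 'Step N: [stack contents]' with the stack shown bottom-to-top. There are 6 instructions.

Step 1: [-2]
Step 2: [-2, -2]
Step 3: [-2, -2, -2]
Step 4: [-2, 0]
Step 5: [-2, 0, -2]
Step 6: [-2, 2]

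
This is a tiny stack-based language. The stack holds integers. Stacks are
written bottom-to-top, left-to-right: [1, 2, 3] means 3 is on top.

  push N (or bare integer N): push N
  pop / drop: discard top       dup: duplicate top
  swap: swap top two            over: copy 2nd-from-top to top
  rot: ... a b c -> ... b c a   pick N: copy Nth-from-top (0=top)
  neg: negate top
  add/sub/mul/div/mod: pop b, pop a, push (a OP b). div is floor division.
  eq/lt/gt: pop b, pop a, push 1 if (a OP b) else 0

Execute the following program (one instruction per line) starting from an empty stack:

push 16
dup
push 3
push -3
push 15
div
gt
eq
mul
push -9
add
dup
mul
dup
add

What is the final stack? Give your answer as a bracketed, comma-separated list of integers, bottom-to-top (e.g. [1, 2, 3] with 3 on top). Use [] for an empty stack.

Answer: [162]

Derivation:
After 'push 16': [16]
After 'dup': [16, 16]
After 'push 3': [16, 16, 3]
After 'push -3': [16, 16, 3, -3]
After 'push 15': [16, 16, 3, -3, 15]
After 'div': [16, 16, 3, -1]
After 'gt': [16, 16, 1]
After 'eq': [16, 0]
After 'mul': [0]
After 'push -9': [0, -9]
After 'add': [-9]
After 'dup': [-9, -9]
After 'mul': [81]
After 'dup': [81, 81]
After 'add': [162]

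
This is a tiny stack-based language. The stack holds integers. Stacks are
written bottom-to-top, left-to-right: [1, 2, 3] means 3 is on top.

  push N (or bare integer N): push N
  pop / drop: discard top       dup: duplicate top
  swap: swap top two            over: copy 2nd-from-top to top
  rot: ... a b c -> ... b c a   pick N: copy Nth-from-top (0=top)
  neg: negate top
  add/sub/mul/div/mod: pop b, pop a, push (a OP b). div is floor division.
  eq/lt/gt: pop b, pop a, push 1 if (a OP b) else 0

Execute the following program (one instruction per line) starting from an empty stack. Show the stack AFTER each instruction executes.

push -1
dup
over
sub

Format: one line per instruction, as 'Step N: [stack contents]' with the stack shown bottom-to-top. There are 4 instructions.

Step 1: [-1]
Step 2: [-1, -1]
Step 3: [-1, -1, -1]
Step 4: [-1, 0]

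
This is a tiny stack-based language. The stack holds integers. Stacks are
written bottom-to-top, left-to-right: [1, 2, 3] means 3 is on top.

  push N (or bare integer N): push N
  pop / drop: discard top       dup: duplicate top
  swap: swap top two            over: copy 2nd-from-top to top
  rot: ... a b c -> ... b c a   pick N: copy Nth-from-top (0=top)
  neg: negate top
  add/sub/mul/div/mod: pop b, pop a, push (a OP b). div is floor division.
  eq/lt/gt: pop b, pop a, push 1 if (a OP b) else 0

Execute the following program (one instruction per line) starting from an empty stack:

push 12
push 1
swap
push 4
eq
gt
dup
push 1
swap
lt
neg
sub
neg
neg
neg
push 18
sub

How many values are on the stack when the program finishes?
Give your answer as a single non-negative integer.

After 'push 12': stack = [12] (depth 1)
After 'push 1': stack = [12, 1] (depth 2)
After 'swap': stack = [1, 12] (depth 2)
After 'push 4': stack = [1, 12, 4] (depth 3)
After 'eq': stack = [1, 0] (depth 2)
After 'gt': stack = [1] (depth 1)
After 'dup': stack = [1, 1] (depth 2)
After 'push 1': stack = [1, 1, 1] (depth 3)
After 'swap': stack = [1, 1, 1] (depth 3)
After 'lt': stack = [1, 0] (depth 2)
After 'neg': stack = [1, 0] (depth 2)
After 'sub': stack = [1] (depth 1)
After 'neg': stack = [-1] (depth 1)
After 'neg': stack = [1] (depth 1)
After 'neg': stack = [-1] (depth 1)
After 'push 18': stack = [-1, 18] (depth 2)
After 'sub': stack = [-19] (depth 1)

Answer: 1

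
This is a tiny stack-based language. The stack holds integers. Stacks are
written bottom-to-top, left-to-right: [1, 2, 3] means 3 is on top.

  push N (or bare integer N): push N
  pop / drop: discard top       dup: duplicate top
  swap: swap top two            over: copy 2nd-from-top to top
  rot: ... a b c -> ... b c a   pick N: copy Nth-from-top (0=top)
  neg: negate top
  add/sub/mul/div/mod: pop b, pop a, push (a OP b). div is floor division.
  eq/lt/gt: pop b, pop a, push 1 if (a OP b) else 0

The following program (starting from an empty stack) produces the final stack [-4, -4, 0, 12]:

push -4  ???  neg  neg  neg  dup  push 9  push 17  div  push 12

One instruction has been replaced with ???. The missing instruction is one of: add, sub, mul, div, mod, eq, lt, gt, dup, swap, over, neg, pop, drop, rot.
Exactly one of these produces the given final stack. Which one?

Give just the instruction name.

Stack before ???: [-4]
Stack after ???:  [4]
The instruction that transforms [-4] -> [4] is: neg

Answer: neg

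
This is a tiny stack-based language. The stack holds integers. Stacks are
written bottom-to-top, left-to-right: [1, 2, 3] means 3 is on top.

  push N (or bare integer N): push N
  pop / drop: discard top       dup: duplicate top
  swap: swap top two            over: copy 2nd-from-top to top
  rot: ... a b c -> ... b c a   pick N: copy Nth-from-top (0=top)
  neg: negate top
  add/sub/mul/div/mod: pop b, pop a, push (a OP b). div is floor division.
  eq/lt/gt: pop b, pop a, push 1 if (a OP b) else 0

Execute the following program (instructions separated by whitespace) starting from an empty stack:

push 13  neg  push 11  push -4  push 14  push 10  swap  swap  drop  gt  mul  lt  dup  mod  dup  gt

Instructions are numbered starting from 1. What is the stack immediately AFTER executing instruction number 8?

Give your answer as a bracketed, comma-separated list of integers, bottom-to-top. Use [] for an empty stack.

Answer: [-13, 11, -4, 14, 10]

Derivation:
Step 1 ('push 13'): [13]
Step 2 ('neg'): [-13]
Step 3 ('push 11'): [-13, 11]
Step 4 ('push -4'): [-13, 11, -4]
Step 5 ('push 14'): [-13, 11, -4, 14]
Step 6 ('push 10'): [-13, 11, -4, 14, 10]
Step 7 ('swap'): [-13, 11, -4, 10, 14]
Step 8 ('swap'): [-13, 11, -4, 14, 10]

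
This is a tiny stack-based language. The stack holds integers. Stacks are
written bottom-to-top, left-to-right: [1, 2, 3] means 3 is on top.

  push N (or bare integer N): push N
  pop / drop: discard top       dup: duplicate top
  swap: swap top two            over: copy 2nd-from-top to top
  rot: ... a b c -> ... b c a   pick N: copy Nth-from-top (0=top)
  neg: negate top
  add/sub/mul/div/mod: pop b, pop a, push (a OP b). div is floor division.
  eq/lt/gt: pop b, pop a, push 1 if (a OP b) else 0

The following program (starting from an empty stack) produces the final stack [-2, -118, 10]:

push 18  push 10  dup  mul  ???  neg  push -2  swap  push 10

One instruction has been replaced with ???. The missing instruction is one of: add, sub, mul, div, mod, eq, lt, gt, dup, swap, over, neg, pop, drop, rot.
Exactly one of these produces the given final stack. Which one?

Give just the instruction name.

Answer: add

Derivation:
Stack before ???: [18, 100]
Stack after ???:  [118]
The instruction that transforms [18, 100] -> [118] is: add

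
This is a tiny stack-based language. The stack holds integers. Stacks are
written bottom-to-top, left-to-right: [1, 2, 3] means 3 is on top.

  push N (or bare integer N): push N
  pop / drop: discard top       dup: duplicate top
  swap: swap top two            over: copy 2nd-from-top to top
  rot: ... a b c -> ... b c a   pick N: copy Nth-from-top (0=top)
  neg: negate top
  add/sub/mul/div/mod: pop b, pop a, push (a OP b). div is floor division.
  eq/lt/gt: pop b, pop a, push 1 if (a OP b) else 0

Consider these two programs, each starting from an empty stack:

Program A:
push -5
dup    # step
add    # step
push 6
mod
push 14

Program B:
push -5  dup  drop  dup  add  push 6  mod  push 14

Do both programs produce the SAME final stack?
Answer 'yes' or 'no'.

Program A trace:
  After 'push -5': [-5]
  After 'dup': [-5, -5]
  After 'add': [-10]
  After 'push 6': [-10, 6]
  After 'mod': [2]
  After 'push 14': [2, 14]
Program A final stack: [2, 14]

Program B trace:
  After 'push -5': [-5]
  After 'dup': [-5, -5]
  After 'drop': [-5]
  After 'dup': [-5, -5]
  After 'add': [-10]
  After 'push 6': [-10, 6]
  After 'mod': [2]
  After 'push 14': [2, 14]
Program B final stack: [2, 14]
Same: yes

Answer: yes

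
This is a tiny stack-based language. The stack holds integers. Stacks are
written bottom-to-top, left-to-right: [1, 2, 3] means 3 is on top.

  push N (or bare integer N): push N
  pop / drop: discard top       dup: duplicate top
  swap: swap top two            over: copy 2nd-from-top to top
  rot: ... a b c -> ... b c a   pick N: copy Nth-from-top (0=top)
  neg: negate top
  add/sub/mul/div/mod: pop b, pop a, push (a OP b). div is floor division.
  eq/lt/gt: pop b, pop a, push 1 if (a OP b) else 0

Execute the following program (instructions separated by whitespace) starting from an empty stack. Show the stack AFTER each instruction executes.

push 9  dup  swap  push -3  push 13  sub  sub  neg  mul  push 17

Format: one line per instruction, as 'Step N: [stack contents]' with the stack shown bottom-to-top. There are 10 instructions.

Step 1: [9]
Step 2: [9, 9]
Step 3: [9, 9]
Step 4: [9, 9, -3]
Step 5: [9, 9, -3, 13]
Step 6: [9, 9, -16]
Step 7: [9, 25]
Step 8: [9, -25]
Step 9: [-225]
Step 10: [-225, 17]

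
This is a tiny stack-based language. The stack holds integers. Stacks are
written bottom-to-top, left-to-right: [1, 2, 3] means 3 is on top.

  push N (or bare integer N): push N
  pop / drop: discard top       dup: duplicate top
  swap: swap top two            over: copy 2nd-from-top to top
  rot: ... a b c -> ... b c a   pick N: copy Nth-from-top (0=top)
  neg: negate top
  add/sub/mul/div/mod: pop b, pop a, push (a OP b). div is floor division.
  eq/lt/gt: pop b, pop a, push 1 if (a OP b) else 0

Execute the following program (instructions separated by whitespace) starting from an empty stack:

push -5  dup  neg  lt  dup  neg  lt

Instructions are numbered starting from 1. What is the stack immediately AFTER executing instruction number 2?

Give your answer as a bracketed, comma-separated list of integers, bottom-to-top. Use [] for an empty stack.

Step 1 ('push -5'): [-5]
Step 2 ('dup'): [-5, -5]

Answer: [-5, -5]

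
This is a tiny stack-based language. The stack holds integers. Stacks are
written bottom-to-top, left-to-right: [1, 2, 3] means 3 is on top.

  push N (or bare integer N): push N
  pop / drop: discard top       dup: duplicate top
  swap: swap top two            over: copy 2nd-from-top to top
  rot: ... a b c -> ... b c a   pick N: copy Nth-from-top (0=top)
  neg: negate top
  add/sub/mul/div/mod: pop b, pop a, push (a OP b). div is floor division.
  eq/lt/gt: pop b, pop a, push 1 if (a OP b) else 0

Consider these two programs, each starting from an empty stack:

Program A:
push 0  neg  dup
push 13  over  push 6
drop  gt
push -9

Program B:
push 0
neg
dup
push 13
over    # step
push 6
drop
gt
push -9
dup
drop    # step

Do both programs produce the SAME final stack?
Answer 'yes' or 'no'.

Program A trace:
  After 'push 0': [0]
  After 'neg': [0]
  After 'dup': [0, 0]
  After 'push 13': [0, 0, 13]
  After 'over': [0, 0, 13, 0]
  After 'push 6': [0, 0, 13, 0, 6]
  After 'drop': [0, 0, 13, 0]
  After 'gt': [0, 0, 1]
  After 'push -9': [0, 0, 1, -9]
Program A final stack: [0, 0, 1, -9]

Program B trace:
  After 'push 0': [0]
  After 'neg': [0]
  After 'dup': [0, 0]
  After 'push 13': [0, 0, 13]
  After 'over': [0, 0, 13, 0]
  After 'push 6': [0, 0, 13, 0, 6]
  After 'drop': [0, 0, 13, 0]
  After 'gt': [0, 0, 1]
  After 'push -9': [0, 0, 1, -9]
  After 'dup': [0, 0, 1, -9, -9]
  After 'drop': [0, 0, 1, -9]
Program B final stack: [0, 0, 1, -9]
Same: yes

Answer: yes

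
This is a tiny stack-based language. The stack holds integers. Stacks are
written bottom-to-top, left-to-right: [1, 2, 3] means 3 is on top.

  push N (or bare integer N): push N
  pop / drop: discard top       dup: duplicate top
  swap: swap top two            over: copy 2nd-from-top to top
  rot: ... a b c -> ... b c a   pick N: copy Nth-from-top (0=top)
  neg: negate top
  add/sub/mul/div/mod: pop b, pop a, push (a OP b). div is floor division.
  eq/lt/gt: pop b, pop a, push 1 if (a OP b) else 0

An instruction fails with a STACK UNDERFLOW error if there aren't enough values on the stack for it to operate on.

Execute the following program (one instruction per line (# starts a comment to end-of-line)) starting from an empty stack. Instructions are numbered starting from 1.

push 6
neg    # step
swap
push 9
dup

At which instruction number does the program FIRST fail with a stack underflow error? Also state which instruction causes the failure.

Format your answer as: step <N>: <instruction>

Step 1 ('push 6'): stack = [6], depth = 1
Step 2 ('neg'): stack = [-6], depth = 1
Step 3 ('swap'): needs 2 value(s) but depth is 1 — STACK UNDERFLOW

Answer: step 3: swap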